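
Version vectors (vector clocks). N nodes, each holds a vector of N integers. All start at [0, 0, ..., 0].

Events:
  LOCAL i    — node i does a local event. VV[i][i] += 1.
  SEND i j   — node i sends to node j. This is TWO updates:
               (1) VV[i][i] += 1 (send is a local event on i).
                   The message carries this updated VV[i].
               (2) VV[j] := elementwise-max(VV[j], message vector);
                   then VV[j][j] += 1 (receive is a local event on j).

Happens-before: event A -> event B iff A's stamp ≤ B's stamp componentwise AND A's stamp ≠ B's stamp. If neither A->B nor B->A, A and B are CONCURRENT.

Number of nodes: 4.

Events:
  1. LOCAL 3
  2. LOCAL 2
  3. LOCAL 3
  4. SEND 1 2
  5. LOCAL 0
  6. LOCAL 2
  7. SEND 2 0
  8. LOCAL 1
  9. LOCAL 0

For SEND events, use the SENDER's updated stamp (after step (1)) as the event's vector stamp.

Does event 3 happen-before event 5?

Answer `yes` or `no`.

Answer: no

Derivation:
Initial: VV[0]=[0, 0, 0, 0]
Initial: VV[1]=[0, 0, 0, 0]
Initial: VV[2]=[0, 0, 0, 0]
Initial: VV[3]=[0, 0, 0, 0]
Event 1: LOCAL 3: VV[3][3]++ -> VV[3]=[0, 0, 0, 1]
Event 2: LOCAL 2: VV[2][2]++ -> VV[2]=[0, 0, 1, 0]
Event 3: LOCAL 3: VV[3][3]++ -> VV[3]=[0, 0, 0, 2]
Event 4: SEND 1->2: VV[1][1]++ -> VV[1]=[0, 1, 0, 0], msg_vec=[0, 1, 0, 0]; VV[2]=max(VV[2],msg_vec) then VV[2][2]++ -> VV[2]=[0, 1, 2, 0]
Event 5: LOCAL 0: VV[0][0]++ -> VV[0]=[1, 0, 0, 0]
Event 6: LOCAL 2: VV[2][2]++ -> VV[2]=[0, 1, 3, 0]
Event 7: SEND 2->0: VV[2][2]++ -> VV[2]=[0, 1, 4, 0], msg_vec=[0, 1, 4, 0]; VV[0]=max(VV[0],msg_vec) then VV[0][0]++ -> VV[0]=[2, 1, 4, 0]
Event 8: LOCAL 1: VV[1][1]++ -> VV[1]=[0, 2, 0, 0]
Event 9: LOCAL 0: VV[0][0]++ -> VV[0]=[3, 1, 4, 0]
Event 3 stamp: [0, 0, 0, 2]
Event 5 stamp: [1, 0, 0, 0]
[0, 0, 0, 2] <= [1, 0, 0, 0]? False. Equal? False. Happens-before: False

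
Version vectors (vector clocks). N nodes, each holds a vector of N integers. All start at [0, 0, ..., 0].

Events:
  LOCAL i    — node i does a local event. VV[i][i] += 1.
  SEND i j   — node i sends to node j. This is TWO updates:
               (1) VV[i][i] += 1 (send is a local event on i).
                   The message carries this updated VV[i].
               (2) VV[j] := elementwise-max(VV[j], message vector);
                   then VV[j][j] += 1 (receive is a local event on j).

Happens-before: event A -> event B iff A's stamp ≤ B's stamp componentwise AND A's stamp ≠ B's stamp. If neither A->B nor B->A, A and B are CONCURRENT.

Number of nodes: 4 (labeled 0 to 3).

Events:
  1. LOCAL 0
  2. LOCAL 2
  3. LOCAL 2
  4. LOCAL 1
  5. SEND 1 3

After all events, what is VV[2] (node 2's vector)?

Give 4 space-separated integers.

Answer: 0 0 2 0

Derivation:
Initial: VV[0]=[0, 0, 0, 0]
Initial: VV[1]=[0, 0, 0, 0]
Initial: VV[2]=[0, 0, 0, 0]
Initial: VV[3]=[0, 0, 0, 0]
Event 1: LOCAL 0: VV[0][0]++ -> VV[0]=[1, 0, 0, 0]
Event 2: LOCAL 2: VV[2][2]++ -> VV[2]=[0, 0, 1, 0]
Event 3: LOCAL 2: VV[2][2]++ -> VV[2]=[0, 0, 2, 0]
Event 4: LOCAL 1: VV[1][1]++ -> VV[1]=[0, 1, 0, 0]
Event 5: SEND 1->3: VV[1][1]++ -> VV[1]=[0, 2, 0, 0], msg_vec=[0, 2, 0, 0]; VV[3]=max(VV[3],msg_vec) then VV[3][3]++ -> VV[3]=[0, 2, 0, 1]
Final vectors: VV[0]=[1, 0, 0, 0]; VV[1]=[0, 2, 0, 0]; VV[2]=[0, 0, 2, 0]; VV[3]=[0, 2, 0, 1]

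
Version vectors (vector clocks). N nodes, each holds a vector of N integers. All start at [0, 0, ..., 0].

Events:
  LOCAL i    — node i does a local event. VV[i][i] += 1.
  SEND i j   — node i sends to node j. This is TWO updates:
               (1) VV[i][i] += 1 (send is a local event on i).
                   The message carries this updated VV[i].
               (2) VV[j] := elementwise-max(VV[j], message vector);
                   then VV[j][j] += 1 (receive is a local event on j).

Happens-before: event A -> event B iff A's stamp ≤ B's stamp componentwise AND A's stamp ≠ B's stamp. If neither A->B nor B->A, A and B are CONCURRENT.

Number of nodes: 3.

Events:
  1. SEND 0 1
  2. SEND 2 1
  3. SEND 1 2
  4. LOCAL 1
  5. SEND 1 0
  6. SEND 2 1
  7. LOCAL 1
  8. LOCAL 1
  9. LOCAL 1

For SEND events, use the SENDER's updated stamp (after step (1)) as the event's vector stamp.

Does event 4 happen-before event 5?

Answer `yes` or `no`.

Answer: yes

Derivation:
Initial: VV[0]=[0, 0, 0]
Initial: VV[1]=[0, 0, 0]
Initial: VV[2]=[0, 0, 0]
Event 1: SEND 0->1: VV[0][0]++ -> VV[0]=[1, 0, 0], msg_vec=[1, 0, 0]; VV[1]=max(VV[1],msg_vec) then VV[1][1]++ -> VV[1]=[1, 1, 0]
Event 2: SEND 2->1: VV[2][2]++ -> VV[2]=[0, 0, 1], msg_vec=[0, 0, 1]; VV[1]=max(VV[1],msg_vec) then VV[1][1]++ -> VV[1]=[1, 2, 1]
Event 3: SEND 1->2: VV[1][1]++ -> VV[1]=[1, 3, 1], msg_vec=[1, 3, 1]; VV[2]=max(VV[2],msg_vec) then VV[2][2]++ -> VV[2]=[1, 3, 2]
Event 4: LOCAL 1: VV[1][1]++ -> VV[1]=[1, 4, 1]
Event 5: SEND 1->0: VV[1][1]++ -> VV[1]=[1, 5, 1], msg_vec=[1, 5, 1]; VV[0]=max(VV[0],msg_vec) then VV[0][0]++ -> VV[0]=[2, 5, 1]
Event 6: SEND 2->1: VV[2][2]++ -> VV[2]=[1, 3, 3], msg_vec=[1, 3, 3]; VV[1]=max(VV[1],msg_vec) then VV[1][1]++ -> VV[1]=[1, 6, 3]
Event 7: LOCAL 1: VV[1][1]++ -> VV[1]=[1, 7, 3]
Event 8: LOCAL 1: VV[1][1]++ -> VV[1]=[1, 8, 3]
Event 9: LOCAL 1: VV[1][1]++ -> VV[1]=[1, 9, 3]
Event 4 stamp: [1, 4, 1]
Event 5 stamp: [1, 5, 1]
[1, 4, 1] <= [1, 5, 1]? True. Equal? False. Happens-before: True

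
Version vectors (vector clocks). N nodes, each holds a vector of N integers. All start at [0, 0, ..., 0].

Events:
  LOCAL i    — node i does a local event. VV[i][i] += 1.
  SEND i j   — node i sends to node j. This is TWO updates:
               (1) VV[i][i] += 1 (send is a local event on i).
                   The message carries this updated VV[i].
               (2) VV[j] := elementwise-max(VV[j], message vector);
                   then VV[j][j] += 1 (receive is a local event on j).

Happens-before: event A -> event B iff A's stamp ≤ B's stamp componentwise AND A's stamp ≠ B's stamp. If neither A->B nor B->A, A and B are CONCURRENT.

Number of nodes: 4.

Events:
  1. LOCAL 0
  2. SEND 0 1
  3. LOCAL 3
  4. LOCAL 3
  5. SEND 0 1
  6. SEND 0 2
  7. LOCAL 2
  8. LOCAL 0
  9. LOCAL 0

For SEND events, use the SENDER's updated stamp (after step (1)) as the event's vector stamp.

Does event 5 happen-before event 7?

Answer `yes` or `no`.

Initial: VV[0]=[0, 0, 0, 0]
Initial: VV[1]=[0, 0, 0, 0]
Initial: VV[2]=[0, 0, 0, 0]
Initial: VV[3]=[0, 0, 0, 0]
Event 1: LOCAL 0: VV[0][0]++ -> VV[0]=[1, 0, 0, 0]
Event 2: SEND 0->1: VV[0][0]++ -> VV[0]=[2, 0, 0, 0], msg_vec=[2, 0, 0, 0]; VV[1]=max(VV[1],msg_vec) then VV[1][1]++ -> VV[1]=[2, 1, 0, 0]
Event 3: LOCAL 3: VV[3][3]++ -> VV[3]=[0, 0, 0, 1]
Event 4: LOCAL 3: VV[3][3]++ -> VV[3]=[0, 0, 0, 2]
Event 5: SEND 0->1: VV[0][0]++ -> VV[0]=[3, 0, 0, 0], msg_vec=[3, 0, 0, 0]; VV[1]=max(VV[1],msg_vec) then VV[1][1]++ -> VV[1]=[3, 2, 0, 0]
Event 6: SEND 0->2: VV[0][0]++ -> VV[0]=[4, 0, 0, 0], msg_vec=[4, 0, 0, 0]; VV[2]=max(VV[2],msg_vec) then VV[2][2]++ -> VV[2]=[4, 0, 1, 0]
Event 7: LOCAL 2: VV[2][2]++ -> VV[2]=[4, 0, 2, 0]
Event 8: LOCAL 0: VV[0][0]++ -> VV[0]=[5, 0, 0, 0]
Event 9: LOCAL 0: VV[0][0]++ -> VV[0]=[6, 0, 0, 0]
Event 5 stamp: [3, 0, 0, 0]
Event 7 stamp: [4, 0, 2, 0]
[3, 0, 0, 0] <= [4, 0, 2, 0]? True. Equal? False. Happens-before: True

Answer: yes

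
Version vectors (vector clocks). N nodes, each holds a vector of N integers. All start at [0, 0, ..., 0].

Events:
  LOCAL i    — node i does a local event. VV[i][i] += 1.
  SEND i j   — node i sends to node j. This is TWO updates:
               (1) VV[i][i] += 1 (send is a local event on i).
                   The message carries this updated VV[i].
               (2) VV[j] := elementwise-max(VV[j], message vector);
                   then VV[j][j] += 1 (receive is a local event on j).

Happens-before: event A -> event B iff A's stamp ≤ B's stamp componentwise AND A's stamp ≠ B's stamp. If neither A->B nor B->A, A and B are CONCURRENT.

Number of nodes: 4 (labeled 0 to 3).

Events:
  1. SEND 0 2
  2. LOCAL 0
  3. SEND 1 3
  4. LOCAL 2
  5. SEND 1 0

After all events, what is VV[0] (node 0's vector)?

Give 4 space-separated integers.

Answer: 3 2 0 0

Derivation:
Initial: VV[0]=[0, 0, 0, 0]
Initial: VV[1]=[0, 0, 0, 0]
Initial: VV[2]=[0, 0, 0, 0]
Initial: VV[3]=[0, 0, 0, 0]
Event 1: SEND 0->2: VV[0][0]++ -> VV[0]=[1, 0, 0, 0], msg_vec=[1, 0, 0, 0]; VV[2]=max(VV[2],msg_vec) then VV[2][2]++ -> VV[2]=[1, 0, 1, 0]
Event 2: LOCAL 0: VV[0][0]++ -> VV[0]=[2, 0, 0, 0]
Event 3: SEND 1->3: VV[1][1]++ -> VV[1]=[0, 1, 0, 0], msg_vec=[0, 1, 0, 0]; VV[3]=max(VV[3],msg_vec) then VV[3][3]++ -> VV[3]=[0, 1, 0, 1]
Event 4: LOCAL 2: VV[2][2]++ -> VV[2]=[1, 0, 2, 0]
Event 5: SEND 1->0: VV[1][1]++ -> VV[1]=[0, 2, 0, 0], msg_vec=[0, 2, 0, 0]; VV[0]=max(VV[0],msg_vec) then VV[0][0]++ -> VV[0]=[3, 2, 0, 0]
Final vectors: VV[0]=[3, 2, 0, 0]; VV[1]=[0, 2, 0, 0]; VV[2]=[1, 0, 2, 0]; VV[3]=[0, 1, 0, 1]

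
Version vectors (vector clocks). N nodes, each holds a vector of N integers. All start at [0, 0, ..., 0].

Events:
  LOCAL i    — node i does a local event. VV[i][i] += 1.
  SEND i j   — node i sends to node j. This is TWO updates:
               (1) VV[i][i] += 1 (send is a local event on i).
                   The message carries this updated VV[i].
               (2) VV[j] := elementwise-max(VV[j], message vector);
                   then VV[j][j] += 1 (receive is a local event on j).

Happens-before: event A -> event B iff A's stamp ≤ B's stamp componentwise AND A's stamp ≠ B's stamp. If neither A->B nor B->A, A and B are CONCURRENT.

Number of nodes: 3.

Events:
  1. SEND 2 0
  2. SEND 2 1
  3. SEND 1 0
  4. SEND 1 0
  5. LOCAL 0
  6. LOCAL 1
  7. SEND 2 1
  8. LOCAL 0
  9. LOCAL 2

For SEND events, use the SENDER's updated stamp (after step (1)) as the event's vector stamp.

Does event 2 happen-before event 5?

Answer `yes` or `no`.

Answer: yes

Derivation:
Initial: VV[0]=[0, 0, 0]
Initial: VV[1]=[0, 0, 0]
Initial: VV[2]=[0, 0, 0]
Event 1: SEND 2->0: VV[2][2]++ -> VV[2]=[0, 0, 1], msg_vec=[0, 0, 1]; VV[0]=max(VV[0],msg_vec) then VV[0][0]++ -> VV[0]=[1, 0, 1]
Event 2: SEND 2->1: VV[2][2]++ -> VV[2]=[0, 0, 2], msg_vec=[0, 0, 2]; VV[1]=max(VV[1],msg_vec) then VV[1][1]++ -> VV[1]=[0, 1, 2]
Event 3: SEND 1->0: VV[1][1]++ -> VV[1]=[0, 2, 2], msg_vec=[0, 2, 2]; VV[0]=max(VV[0],msg_vec) then VV[0][0]++ -> VV[0]=[2, 2, 2]
Event 4: SEND 1->0: VV[1][1]++ -> VV[1]=[0, 3, 2], msg_vec=[0, 3, 2]; VV[0]=max(VV[0],msg_vec) then VV[0][0]++ -> VV[0]=[3, 3, 2]
Event 5: LOCAL 0: VV[0][0]++ -> VV[0]=[4, 3, 2]
Event 6: LOCAL 1: VV[1][1]++ -> VV[1]=[0, 4, 2]
Event 7: SEND 2->1: VV[2][2]++ -> VV[2]=[0, 0, 3], msg_vec=[0, 0, 3]; VV[1]=max(VV[1],msg_vec) then VV[1][1]++ -> VV[1]=[0, 5, 3]
Event 8: LOCAL 0: VV[0][0]++ -> VV[0]=[5, 3, 2]
Event 9: LOCAL 2: VV[2][2]++ -> VV[2]=[0, 0, 4]
Event 2 stamp: [0, 0, 2]
Event 5 stamp: [4, 3, 2]
[0, 0, 2] <= [4, 3, 2]? True. Equal? False. Happens-before: True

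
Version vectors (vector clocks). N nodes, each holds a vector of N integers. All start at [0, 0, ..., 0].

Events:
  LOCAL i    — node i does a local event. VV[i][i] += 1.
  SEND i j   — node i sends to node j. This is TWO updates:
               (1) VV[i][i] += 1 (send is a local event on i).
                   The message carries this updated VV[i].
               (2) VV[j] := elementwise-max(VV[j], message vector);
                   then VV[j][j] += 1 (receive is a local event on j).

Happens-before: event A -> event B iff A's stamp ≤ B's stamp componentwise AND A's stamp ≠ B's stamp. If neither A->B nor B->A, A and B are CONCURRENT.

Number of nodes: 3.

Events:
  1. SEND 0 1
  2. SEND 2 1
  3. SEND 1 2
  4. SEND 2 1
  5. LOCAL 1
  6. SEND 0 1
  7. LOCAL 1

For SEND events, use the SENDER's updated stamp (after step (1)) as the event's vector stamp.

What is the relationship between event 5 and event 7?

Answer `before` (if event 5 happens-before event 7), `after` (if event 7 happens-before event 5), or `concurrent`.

Initial: VV[0]=[0, 0, 0]
Initial: VV[1]=[0, 0, 0]
Initial: VV[2]=[0, 0, 0]
Event 1: SEND 0->1: VV[0][0]++ -> VV[0]=[1, 0, 0], msg_vec=[1, 0, 0]; VV[1]=max(VV[1],msg_vec) then VV[1][1]++ -> VV[1]=[1, 1, 0]
Event 2: SEND 2->1: VV[2][2]++ -> VV[2]=[0, 0, 1], msg_vec=[0, 0, 1]; VV[1]=max(VV[1],msg_vec) then VV[1][1]++ -> VV[1]=[1, 2, 1]
Event 3: SEND 1->2: VV[1][1]++ -> VV[1]=[1, 3, 1], msg_vec=[1, 3, 1]; VV[2]=max(VV[2],msg_vec) then VV[2][2]++ -> VV[2]=[1, 3, 2]
Event 4: SEND 2->1: VV[2][2]++ -> VV[2]=[1, 3, 3], msg_vec=[1, 3, 3]; VV[1]=max(VV[1],msg_vec) then VV[1][1]++ -> VV[1]=[1, 4, 3]
Event 5: LOCAL 1: VV[1][1]++ -> VV[1]=[1, 5, 3]
Event 6: SEND 0->1: VV[0][0]++ -> VV[0]=[2, 0, 0], msg_vec=[2, 0, 0]; VV[1]=max(VV[1],msg_vec) then VV[1][1]++ -> VV[1]=[2, 6, 3]
Event 7: LOCAL 1: VV[1][1]++ -> VV[1]=[2, 7, 3]
Event 5 stamp: [1, 5, 3]
Event 7 stamp: [2, 7, 3]
[1, 5, 3] <= [2, 7, 3]? True
[2, 7, 3] <= [1, 5, 3]? False
Relation: before

Answer: before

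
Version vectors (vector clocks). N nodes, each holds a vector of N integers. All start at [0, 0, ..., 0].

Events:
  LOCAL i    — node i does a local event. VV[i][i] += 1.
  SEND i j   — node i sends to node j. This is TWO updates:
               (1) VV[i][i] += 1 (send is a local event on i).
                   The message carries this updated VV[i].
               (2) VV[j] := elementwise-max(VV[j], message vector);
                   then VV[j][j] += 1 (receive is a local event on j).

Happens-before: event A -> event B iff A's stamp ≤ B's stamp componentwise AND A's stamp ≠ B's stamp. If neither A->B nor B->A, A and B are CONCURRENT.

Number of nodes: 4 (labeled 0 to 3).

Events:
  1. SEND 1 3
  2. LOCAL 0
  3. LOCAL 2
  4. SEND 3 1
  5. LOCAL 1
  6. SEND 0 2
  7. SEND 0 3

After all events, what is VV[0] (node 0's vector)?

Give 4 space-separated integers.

Initial: VV[0]=[0, 0, 0, 0]
Initial: VV[1]=[0, 0, 0, 0]
Initial: VV[2]=[0, 0, 0, 0]
Initial: VV[3]=[0, 0, 0, 0]
Event 1: SEND 1->3: VV[1][1]++ -> VV[1]=[0, 1, 0, 0], msg_vec=[0, 1, 0, 0]; VV[3]=max(VV[3],msg_vec) then VV[3][3]++ -> VV[3]=[0, 1, 0, 1]
Event 2: LOCAL 0: VV[0][0]++ -> VV[0]=[1, 0, 0, 0]
Event 3: LOCAL 2: VV[2][2]++ -> VV[2]=[0, 0, 1, 0]
Event 4: SEND 3->1: VV[3][3]++ -> VV[3]=[0, 1, 0, 2], msg_vec=[0, 1, 0, 2]; VV[1]=max(VV[1],msg_vec) then VV[1][1]++ -> VV[1]=[0, 2, 0, 2]
Event 5: LOCAL 1: VV[1][1]++ -> VV[1]=[0, 3, 0, 2]
Event 6: SEND 0->2: VV[0][0]++ -> VV[0]=[2, 0, 0, 0], msg_vec=[2, 0, 0, 0]; VV[2]=max(VV[2],msg_vec) then VV[2][2]++ -> VV[2]=[2, 0, 2, 0]
Event 7: SEND 0->3: VV[0][0]++ -> VV[0]=[3, 0, 0, 0], msg_vec=[3, 0, 0, 0]; VV[3]=max(VV[3],msg_vec) then VV[3][3]++ -> VV[3]=[3, 1, 0, 3]
Final vectors: VV[0]=[3, 0, 0, 0]; VV[1]=[0, 3, 0, 2]; VV[2]=[2, 0, 2, 0]; VV[3]=[3, 1, 0, 3]

Answer: 3 0 0 0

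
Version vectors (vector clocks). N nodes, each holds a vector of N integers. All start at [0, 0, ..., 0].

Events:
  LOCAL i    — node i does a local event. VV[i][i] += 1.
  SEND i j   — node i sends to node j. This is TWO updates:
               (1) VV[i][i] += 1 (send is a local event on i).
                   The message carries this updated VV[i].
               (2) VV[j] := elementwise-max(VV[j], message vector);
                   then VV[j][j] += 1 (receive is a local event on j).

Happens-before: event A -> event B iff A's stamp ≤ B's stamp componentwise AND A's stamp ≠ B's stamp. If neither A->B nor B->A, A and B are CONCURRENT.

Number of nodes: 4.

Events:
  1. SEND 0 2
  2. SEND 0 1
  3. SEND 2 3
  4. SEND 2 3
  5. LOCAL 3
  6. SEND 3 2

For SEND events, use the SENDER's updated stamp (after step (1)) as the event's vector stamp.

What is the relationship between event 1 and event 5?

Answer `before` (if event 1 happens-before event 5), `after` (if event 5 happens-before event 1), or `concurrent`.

Answer: before

Derivation:
Initial: VV[0]=[0, 0, 0, 0]
Initial: VV[1]=[0, 0, 0, 0]
Initial: VV[2]=[0, 0, 0, 0]
Initial: VV[3]=[0, 0, 0, 0]
Event 1: SEND 0->2: VV[0][0]++ -> VV[0]=[1, 0, 0, 0], msg_vec=[1, 0, 0, 0]; VV[2]=max(VV[2],msg_vec) then VV[2][2]++ -> VV[2]=[1, 0, 1, 0]
Event 2: SEND 0->1: VV[0][0]++ -> VV[0]=[2, 0, 0, 0], msg_vec=[2, 0, 0, 0]; VV[1]=max(VV[1],msg_vec) then VV[1][1]++ -> VV[1]=[2, 1, 0, 0]
Event 3: SEND 2->3: VV[2][2]++ -> VV[2]=[1, 0, 2, 0], msg_vec=[1, 0, 2, 0]; VV[3]=max(VV[3],msg_vec) then VV[3][3]++ -> VV[3]=[1, 0, 2, 1]
Event 4: SEND 2->3: VV[2][2]++ -> VV[2]=[1, 0, 3, 0], msg_vec=[1, 0, 3, 0]; VV[3]=max(VV[3],msg_vec) then VV[3][3]++ -> VV[3]=[1, 0, 3, 2]
Event 5: LOCAL 3: VV[3][3]++ -> VV[3]=[1, 0, 3, 3]
Event 6: SEND 3->2: VV[3][3]++ -> VV[3]=[1, 0, 3, 4], msg_vec=[1, 0, 3, 4]; VV[2]=max(VV[2],msg_vec) then VV[2][2]++ -> VV[2]=[1, 0, 4, 4]
Event 1 stamp: [1, 0, 0, 0]
Event 5 stamp: [1, 0, 3, 3]
[1, 0, 0, 0] <= [1, 0, 3, 3]? True
[1, 0, 3, 3] <= [1, 0, 0, 0]? False
Relation: before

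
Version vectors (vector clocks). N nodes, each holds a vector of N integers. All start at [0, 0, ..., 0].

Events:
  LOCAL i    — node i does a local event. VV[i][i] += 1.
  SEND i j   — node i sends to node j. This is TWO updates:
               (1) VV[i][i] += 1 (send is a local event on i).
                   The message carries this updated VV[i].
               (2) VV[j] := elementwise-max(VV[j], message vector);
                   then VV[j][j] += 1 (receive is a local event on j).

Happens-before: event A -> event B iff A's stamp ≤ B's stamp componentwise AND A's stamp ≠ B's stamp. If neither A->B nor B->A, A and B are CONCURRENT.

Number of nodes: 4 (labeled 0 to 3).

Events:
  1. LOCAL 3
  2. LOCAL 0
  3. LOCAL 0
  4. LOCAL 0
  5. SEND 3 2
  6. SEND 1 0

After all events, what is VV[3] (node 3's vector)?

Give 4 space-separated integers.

Answer: 0 0 0 2

Derivation:
Initial: VV[0]=[0, 0, 0, 0]
Initial: VV[1]=[0, 0, 0, 0]
Initial: VV[2]=[0, 0, 0, 0]
Initial: VV[3]=[0, 0, 0, 0]
Event 1: LOCAL 3: VV[3][3]++ -> VV[3]=[0, 0, 0, 1]
Event 2: LOCAL 0: VV[0][0]++ -> VV[0]=[1, 0, 0, 0]
Event 3: LOCAL 0: VV[0][0]++ -> VV[0]=[2, 0, 0, 0]
Event 4: LOCAL 0: VV[0][0]++ -> VV[0]=[3, 0, 0, 0]
Event 5: SEND 3->2: VV[3][3]++ -> VV[3]=[0, 0, 0, 2], msg_vec=[0, 0, 0, 2]; VV[2]=max(VV[2],msg_vec) then VV[2][2]++ -> VV[2]=[0, 0, 1, 2]
Event 6: SEND 1->0: VV[1][1]++ -> VV[1]=[0, 1, 0, 0], msg_vec=[0, 1, 0, 0]; VV[0]=max(VV[0],msg_vec) then VV[0][0]++ -> VV[0]=[4, 1, 0, 0]
Final vectors: VV[0]=[4, 1, 0, 0]; VV[1]=[0, 1, 0, 0]; VV[2]=[0, 0, 1, 2]; VV[3]=[0, 0, 0, 2]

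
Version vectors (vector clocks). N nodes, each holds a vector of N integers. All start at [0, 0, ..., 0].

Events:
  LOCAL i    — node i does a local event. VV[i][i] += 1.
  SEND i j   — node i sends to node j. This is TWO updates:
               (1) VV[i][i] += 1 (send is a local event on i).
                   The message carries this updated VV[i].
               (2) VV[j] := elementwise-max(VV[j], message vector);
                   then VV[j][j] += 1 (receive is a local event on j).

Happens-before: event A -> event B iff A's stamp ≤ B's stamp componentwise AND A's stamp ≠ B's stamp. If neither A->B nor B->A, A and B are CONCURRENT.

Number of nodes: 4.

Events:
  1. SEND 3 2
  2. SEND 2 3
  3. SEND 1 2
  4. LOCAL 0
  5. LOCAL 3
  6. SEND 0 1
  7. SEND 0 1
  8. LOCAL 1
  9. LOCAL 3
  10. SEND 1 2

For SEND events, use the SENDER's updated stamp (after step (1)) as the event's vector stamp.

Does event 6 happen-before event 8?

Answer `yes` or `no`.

Answer: yes

Derivation:
Initial: VV[0]=[0, 0, 0, 0]
Initial: VV[1]=[0, 0, 0, 0]
Initial: VV[2]=[0, 0, 0, 0]
Initial: VV[3]=[0, 0, 0, 0]
Event 1: SEND 3->2: VV[3][3]++ -> VV[3]=[0, 0, 0, 1], msg_vec=[0, 0, 0, 1]; VV[2]=max(VV[2],msg_vec) then VV[2][2]++ -> VV[2]=[0, 0, 1, 1]
Event 2: SEND 2->3: VV[2][2]++ -> VV[2]=[0, 0, 2, 1], msg_vec=[0, 0, 2, 1]; VV[3]=max(VV[3],msg_vec) then VV[3][3]++ -> VV[3]=[0, 0, 2, 2]
Event 3: SEND 1->2: VV[1][1]++ -> VV[1]=[0, 1, 0, 0], msg_vec=[0, 1, 0, 0]; VV[2]=max(VV[2],msg_vec) then VV[2][2]++ -> VV[2]=[0, 1, 3, 1]
Event 4: LOCAL 0: VV[0][0]++ -> VV[0]=[1, 0, 0, 0]
Event 5: LOCAL 3: VV[3][3]++ -> VV[3]=[0, 0, 2, 3]
Event 6: SEND 0->1: VV[0][0]++ -> VV[0]=[2, 0, 0, 0], msg_vec=[2, 0, 0, 0]; VV[1]=max(VV[1],msg_vec) then VV[1][1]++ -> VV[1]=[2, 2, 0, 0]
Event 7: SEND 0->1: VV[0][0]++ -> VV[0]=[3, 0, 0, 0], msg_vec=[3, 0, 0, 0]; VV[1]=max(VV[1],msg_vec) then VV[1][1]++ -> VV[1]=[3, 3, 0, 0]
Event 8: LOCAL 1: VV[1][1]++ -> VV[1]=[3, 4, 0, 0]
Event 9: LOCAL 3: VV[3][3]++ -> VV[3]=[0, 0, 2, 4]
Event 10: SEND 1->2: VV[1][1]++ -> VV[1]=[3, 5, 0, 0], msg_vec=[3, 5, 0, 0]; VV[2]=max(VV[2],msg_vec) then VV[2][2]++ -> VV[2]=[3, 5, 4, 1]
Event 6 stamp: [2, 0, 0, 0]
Event 8 stamp: [3, 4, 0, 0]
[2, 0, 0, 0] <= [3, 4, 0, 0]? True. Equal? False. Happens-before: True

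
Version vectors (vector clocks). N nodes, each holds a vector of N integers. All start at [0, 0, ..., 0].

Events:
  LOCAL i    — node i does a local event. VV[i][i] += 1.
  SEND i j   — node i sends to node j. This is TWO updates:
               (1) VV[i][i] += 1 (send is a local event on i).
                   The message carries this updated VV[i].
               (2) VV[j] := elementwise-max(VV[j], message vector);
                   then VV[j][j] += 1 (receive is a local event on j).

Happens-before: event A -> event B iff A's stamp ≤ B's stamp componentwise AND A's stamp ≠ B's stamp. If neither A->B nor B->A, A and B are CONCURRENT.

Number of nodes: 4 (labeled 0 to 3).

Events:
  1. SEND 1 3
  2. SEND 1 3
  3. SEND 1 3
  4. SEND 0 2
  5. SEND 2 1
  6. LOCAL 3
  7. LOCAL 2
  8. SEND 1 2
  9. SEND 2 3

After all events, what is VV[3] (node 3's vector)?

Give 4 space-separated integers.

Initial: VV[0]=[0, 0, 0, 0]
Initial: VV[1]=[0, 0, 0, 0]
Initial: VV[2]=[0, 0, 0, 0]
Initial: VV[3]=[0, 0, 0, 0]
Event 1: SEND 1->3: VV[1][1]++ -> VV[1]=[0, 1, 0, 0], msg_vec=[0, 1, 0, 0]; VV[3]=max(VV[3],msg_vec) then VV[3][3]++ -> VV[3]=[0, 1, 0, 1]
Event 2: SEND 1->3: VV[1][1]++ -> VV[1]=[0, 2, 0, 0], msg_vec=[0, 2, 0, 0]; VV[3]=max(VV[3],msg_vec) then VV[3][3]++ -> VV[3]=[0, 2, 0, 2]
Event 3: SEND 1->3: VV[1][1]++ -> VV[1]=[0, 3, 0, 0], msg_vec=[0, 3, 0, 0]; VV[3]=max(VV[3],msg_vec) then VV[3][3]++ -> VV[3]=[0, 3, 0, 3]
Event 4: SEND 0->2: VV[0][0]++ -> VV[0]=[1, 0, 0, 0], msg_vec=[1, 0, 0, 0]; VV[2]=max(VV[2],msg_vec) then VV[2][2]++ -> VV[2]=[1, 0, 1, 0]
Event 5: SEND 2->1: VV[2][2]++ -> VV[2]=[1, 0, 2, 0], msg_vec=[1, 0, 2, 0]; VV[1]=max(VV[1],msg_vec) then VV[1][1]++ -> VV[1]=[1, 4, 2, 0]
Event 6: LOCAL 3: VV[3][3]++ -> VV[3]=[0, 3, 0, 4]
Event 7: LOCAL 2: VV[2][2]++ -> VV[2]=[1, 0, 3, 0]
Event 8: SEND 1->2: VV[1][1]++ -> VV[1]=[1, 5, 2, 0], msg_vec=[1, 5, 2, 0]; VV[2]=max(VV[2],msg_vec) then VV[2][2]++ -> VV[2]=[1, 5, 4, 0]
Event 9: SEND 2->3: VV[2][2]++ -> VV[2]=[1, 5, 5, 0], msg_vec=[1, 5, 5, 0]; VV[3]=max(VV[3],msg_vec) then VV[3][3]++ -> VV[3]=[1, 5, 5, 5]
Final vectors: VV[0]=[1, 0, 0, 0]; VV[1]=[1, 5, 2, 0]; VV[2]=[1, 5, 5, 0]; VV[3]=[1, 5, 5, 5]

Answer: 1 5 5 5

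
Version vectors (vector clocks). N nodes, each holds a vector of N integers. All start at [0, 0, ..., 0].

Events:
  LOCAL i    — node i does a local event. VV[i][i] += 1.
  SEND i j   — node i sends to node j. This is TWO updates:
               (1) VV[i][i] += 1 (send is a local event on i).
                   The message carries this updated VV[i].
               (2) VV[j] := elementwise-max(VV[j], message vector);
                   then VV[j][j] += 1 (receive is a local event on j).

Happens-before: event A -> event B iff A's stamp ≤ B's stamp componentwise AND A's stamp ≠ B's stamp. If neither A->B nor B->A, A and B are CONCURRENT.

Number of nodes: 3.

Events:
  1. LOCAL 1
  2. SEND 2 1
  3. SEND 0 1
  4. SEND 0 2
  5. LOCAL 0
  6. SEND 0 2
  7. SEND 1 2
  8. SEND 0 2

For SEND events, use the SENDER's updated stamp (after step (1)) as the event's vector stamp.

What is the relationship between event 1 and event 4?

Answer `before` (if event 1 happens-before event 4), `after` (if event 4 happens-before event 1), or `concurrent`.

Initial: VV[0]=[0, 0, 0]
Initial: VV[1]=[0, 0, 0]
Initial: VV[2]=[0, 0, 0]
Event 1: LOCAL 1: VV[1][1]++ -> VV[1]=[0, 1, 0]
Event 2: SEND 2->1: VV[2][2]++ -> VV[2]=[0, 0, 1], msg_vec=[0, 0, 1]; VV[1]=max(VV[1],msg_vec) then VV[1][1]++ -> VV[1]=[0, 2, 1]
Event 3: SEND 0->1: VV[0][0]++ -> VV[0]=[1, 0, 0], msg_vec=[1, 0, 0]; VV[1]=max(VV[1],msg_vec) then VV[1][1]++ -> VV[1]=[1, 3, 1]
Event 4: SEND 0->2: VV[0][0]++ -> VV[0]=[2, 0, 0], msg_vec=[2, 0, 0]; VV[2]=max(VV[2],msg_vec) then VV[2][2]++ -> VV[2]=[2, 0, 2]
Event 5: LOCAL 0: VV[0][0]++ -> VV[0]=[3, 0, 0]
Event 6: SEND 0->2: VV[0][0]++ -> VV[0]=[4, 0, 0], msg_vec=[4, 0, 0]; VV[2]=max(VV[2],msg_vec) then VV[2][2]++ -> VV[2]=[4, 0, 3]
Event 7: SEND 1->2: VV[1][1]++ -> VV[1]=[1, 4, 1], msg_vec=[1, 4, 1]; VV[2]=max(VV[2],msg_vec) then VV[2][2]++ -> VV[2]=[4, 4, 4]
Event 8: SEND 0->2: VV[0][0]++ -> VV[0]=[5, 0, 0], msg_vec=[5, 0, 0]; VV[2]=max(VV[2],msg_vec) then VV[2][2]++ -> VV[2]=[5, 4, 5]
Event 1 stamp: [0, 1, 0]
Event 4 stamp: [2, 0, 0]
[0, 1, 0] <= [2, 0, 0]? False
[2, 0, 0] <= [0, 1, 0]? False
Relation: concurrent

Answer: concurrent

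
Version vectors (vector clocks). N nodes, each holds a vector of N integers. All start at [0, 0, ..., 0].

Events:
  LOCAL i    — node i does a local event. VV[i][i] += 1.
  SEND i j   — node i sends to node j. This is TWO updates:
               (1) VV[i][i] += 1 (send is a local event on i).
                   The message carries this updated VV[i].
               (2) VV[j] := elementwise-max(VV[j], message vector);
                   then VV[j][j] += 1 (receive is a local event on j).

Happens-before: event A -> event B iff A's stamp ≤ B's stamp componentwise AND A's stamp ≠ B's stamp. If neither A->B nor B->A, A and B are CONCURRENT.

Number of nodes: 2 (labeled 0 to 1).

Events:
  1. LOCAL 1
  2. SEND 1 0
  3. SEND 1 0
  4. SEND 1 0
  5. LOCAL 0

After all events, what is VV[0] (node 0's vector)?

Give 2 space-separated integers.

Initial: VV[0]=[0, 0]
Initial: VV[1]=[0, 0]
Event 1: LOCAL 1: VV[1][1]++ -> VV[1]=[0, 1]
Event 2: SEND 1->0: VV[1][1]++ -> VV[1]=[0, 2], msg_vec=[0, 2]; VV[0]=max(VV[0],msg_vec) then VV[0][0]++ -> VV[0]=[1, 2]
Event 3: SEND 1->0: VV[1][1]++ -> VV[1]=[0, 3], msg_vec=[0, 3]; VV[0]=max(VV[0],msg_vec) then VV[0][0]++ -> VV[0]=[2, 3]
Event 4: SEND 1->0: VV[1][1]++ -> VV[1]=[0, 4], msg_vec=[0, 4]; VV[0]=max(VV[0],msg_vec) then VV[0][0]++ -> VV[0]=[3, 4]
Event 5: LOCAL 0: VV[0][0]++ -> VV[0]=[4, 4]
Final vectors: VV[0]=[4, 4]; VV[1]=[0, 4]

Answer: 4 4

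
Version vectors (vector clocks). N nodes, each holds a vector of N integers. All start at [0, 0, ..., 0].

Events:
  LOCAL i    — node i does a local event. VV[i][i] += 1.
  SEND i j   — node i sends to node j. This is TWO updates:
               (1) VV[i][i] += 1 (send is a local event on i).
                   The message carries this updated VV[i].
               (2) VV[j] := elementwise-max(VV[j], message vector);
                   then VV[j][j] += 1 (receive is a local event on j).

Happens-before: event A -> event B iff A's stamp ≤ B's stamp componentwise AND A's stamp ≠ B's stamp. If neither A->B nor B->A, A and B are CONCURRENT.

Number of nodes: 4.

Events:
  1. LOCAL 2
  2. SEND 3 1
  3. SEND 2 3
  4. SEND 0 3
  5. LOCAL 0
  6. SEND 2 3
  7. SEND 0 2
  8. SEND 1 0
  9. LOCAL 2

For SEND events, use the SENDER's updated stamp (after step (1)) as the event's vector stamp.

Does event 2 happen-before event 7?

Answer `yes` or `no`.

Initial: VV[0]=[0, 0, 0, 0]
Initial: VV[1]=[0, 0, 0, 0]
Initial: VV[2]=[0, 0, 0, 0]
Initial: VV[3]=[0, 0, 0, 0]
Event 1: LOCAL 2: VV[2][2]++ -> VV[2]=[0, 0, 1, 0]
Event 2: SEND 3->1: VV[3][3]++ -> VV[3]=[0, 0, 0, 1], msg_vec=[0, 0, 0, 1]; VV[1]=max(VV[1],msg_vec) then VV[1][1]++ -> VV[1]=[0, 1, 0, 1]
Event 3: SEND 2->3: VV[2][2]++ -> VV[2]=[0, 0, 2, 0], msg_vec=[0, 0, 2, 0]; VV[3]=max(VV[3],msg_vec) then VV[3][3]++ -> VV[3]=[0, 0, 2, 2]
Event 4: SEND 0->3: VV[0][0]++ -> VV[0]=[1, 0, 0, 0], msg_vec=[1, 0, 0, 0]; VV[3]=max(VV[3],msg_vec) then VV[3][3]++ -> VV[3]=[1, 0, 2, 3]
Event 5: LOCAL 0: VV[0][0]++ -> VV[0]=[2, 0, 0, 0]
Event 6: SEND 2->3: VV[2][2]++ -> VV[2]=[0, 0, 3, 0], msg_vec=[0, 0, 3, 0]; VV[3]=max(VV[3],msg_vec) then VV[3][3]++ -> VV[3]=[1, 0, 3, 4]
Event 7: SEND 0->2: VV[0][0]++ -> VV[0]=[3, 0, 0, 0], msg_vec=[3, 0, 0, 0]; VV[2]=max(VV[2],msg_vec) then VV[2][2]++ -> VV[2]=[3, 0, 4, 0]
Event 8: SEND 1->0: VV[1][1]++ -> VV[1]=[0, 2, 0, 1], msg_vec=[0, 2, 0, 1]; VV[0]=max(VV[0],msg_vec) then VV[0][0]++ -> VV[0]=[4, 2, 0, 1]
Event 9: LOCAL 2: VV[2][2]++ -> VV[2]=[3, 0, 5, 0]
Event 2 stamp: [0, 0, 0, 1]
Event 7 stamp: [3, 0, 0, 0]
[0, 0, 0, 1] <= [3, 0, 0, 0]? False. Equal? False. Happens-before: False

Answer: no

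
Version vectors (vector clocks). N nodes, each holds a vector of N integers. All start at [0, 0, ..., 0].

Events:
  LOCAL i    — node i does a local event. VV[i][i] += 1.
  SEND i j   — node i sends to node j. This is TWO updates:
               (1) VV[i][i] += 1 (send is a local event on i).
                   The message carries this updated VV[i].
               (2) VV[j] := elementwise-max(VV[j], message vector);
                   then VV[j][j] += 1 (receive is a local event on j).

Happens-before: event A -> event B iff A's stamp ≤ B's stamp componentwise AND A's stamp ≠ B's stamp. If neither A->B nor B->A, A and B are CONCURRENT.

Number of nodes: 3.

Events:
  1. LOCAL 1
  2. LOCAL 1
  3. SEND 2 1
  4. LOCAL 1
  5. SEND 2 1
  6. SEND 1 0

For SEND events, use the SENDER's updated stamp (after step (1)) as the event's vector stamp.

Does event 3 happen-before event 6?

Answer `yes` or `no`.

Answer: yes

Derivation:
Initial: VV[0]=[0, 0, 0]
Initial: VV[1]=[0, 0, 0]
Initial: VV[2]=[0, 0, 0]
Event 1: LOCAL 1: VV[1][1]++ -> VV[1]=[0, 1, 0]
Event 2: LOCAL 1: VV[1][1]++ -> VV[1]=[0, 2, 0]
Event 3: SEND 2->1: VV[2][2]++ -> VV[2]=[0, 0, 1], msg_vec=[0, 0, 1]; VV[1]=max(VV[1],msg_vec) then VV[1][1]++ -> VV[1]=[0, 3, 1]
Event 4: LOCAL 1: VV[1][1]++ -> VV[1]=[0, 4, 1]
Event 5: SEND 2->1: VV[2][2]++ -> VV[2]=[0, 0, 2], msg_vec=[0, 0, 2]; VV[1]=max(VV[1],msg_vec) then VV[1][1]++ -> VV[1]=[0, 5, 2]
Event 6: SEND 1->0: VV[1][1]++ -> VV[1]=[0, 6, 2], msg_vec=[0, 6, 2]; VV[0]=max(VV[0],msg_vec) then VV[0][0]++ -> VV[0]=[1, 6, 2]
Event 3 stamp: [0, 0, 1]
Event 6 stamp: [0, 6, 2]
[0, 0, 1] <= [0, 6, 2]? True. Equal? False. Happens-before: True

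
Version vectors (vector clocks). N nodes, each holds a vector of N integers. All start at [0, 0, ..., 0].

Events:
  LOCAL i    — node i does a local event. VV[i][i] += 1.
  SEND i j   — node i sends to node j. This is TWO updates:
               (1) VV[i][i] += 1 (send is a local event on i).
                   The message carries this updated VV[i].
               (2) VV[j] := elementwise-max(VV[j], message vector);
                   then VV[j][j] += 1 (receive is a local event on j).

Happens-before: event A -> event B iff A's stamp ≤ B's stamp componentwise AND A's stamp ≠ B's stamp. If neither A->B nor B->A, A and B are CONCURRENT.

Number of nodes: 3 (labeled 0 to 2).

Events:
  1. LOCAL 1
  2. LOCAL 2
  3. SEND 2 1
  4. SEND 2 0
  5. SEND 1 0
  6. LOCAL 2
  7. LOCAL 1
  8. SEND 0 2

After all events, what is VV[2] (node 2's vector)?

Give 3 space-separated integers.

Answer: 3 3 5

Derivation:
Initial: VV[0]=[0, 0, 0]
Initial: VV[1]=[0, 0, 0]
Initial: VV[2]=[0, 0, 0]
Event 1: LOCAL 1: VV[1][1]++ -> VV[1]=[0, 1, 0]
Event 2: LOCAL 2: VV[2][2]++ -> VV[2]=[0, 0, 1]
Event 3: SEND 2->1: VV[2][2]++ -> VV[2]=[0, 0, 2], msg_vec=[0, 0, 2]; VV[1]=max(VV[1],msg_vec) then VV[1][1]++ -> VV[1]=[0, 2, 2]
Event 4: SEND 2->0: VV[2][2]++ -> VV[2]=[0, 0, 3], msg_vec=[0, 0, 3]; VV[0]=max(VV[0],msg_vec) then VV[0][0]++ -> VV[0]=[1, 0, 3]
Event 5: SEND 1->0: VV[1][1]++ -> VV[1]=[0, 3, 2], msg_vec=[0, 3, 2]; VV[0]=max(VV[0],msg_vec) then VV[0][0]++ -> VV[0]=[2, 3, 3]
Event 6: LOCAL 2: VV[2][2]++ -> VV[2]=[0, 0, 4]
Event 7: LOCAL 1: VV[1][1]++ -> VV[1]=[0, 4, 2]
Event 8: SEND 0->2: VV[0][0]++ -> VV[0]=[3, 3, 3], msg_vec=[3, 3, 3]; VV[2]=max(VV[2],msg_vec) then VV[2][2]++ -> VV[2]=[3, 3, 5]
Final vectors: VV[0]=[3, 3, 3]; VV[1]=[0, 4, 2]; VV[2]=[3, 3, 5]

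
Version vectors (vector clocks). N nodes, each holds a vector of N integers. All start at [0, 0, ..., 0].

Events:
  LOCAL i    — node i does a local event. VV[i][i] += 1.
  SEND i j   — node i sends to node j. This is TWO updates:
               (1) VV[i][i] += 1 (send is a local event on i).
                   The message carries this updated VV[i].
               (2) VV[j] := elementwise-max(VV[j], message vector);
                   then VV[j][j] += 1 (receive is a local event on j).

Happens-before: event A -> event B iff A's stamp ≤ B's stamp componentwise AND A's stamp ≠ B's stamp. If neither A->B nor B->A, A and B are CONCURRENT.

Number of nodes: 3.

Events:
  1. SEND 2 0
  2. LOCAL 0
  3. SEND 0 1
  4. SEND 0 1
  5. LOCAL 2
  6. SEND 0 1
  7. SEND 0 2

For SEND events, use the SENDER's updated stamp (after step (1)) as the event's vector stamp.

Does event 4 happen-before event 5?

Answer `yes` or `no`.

Answer: no

Derivation:
Initial: VV[0]=[0, 0, 0]
Initial: VV[1]=[0, 0, 0]
Initial: VV[2]=[0, 0, 0]
Event 1: SEND 2->0: VV[2][2]++ -> VV[2]=[0, 0, 1], msg_vec=[0, 0, 1]; VV[0]=max(VV[0],msg_vec) then VV[0][0]++ -> VV[0]=[1, 0, 1]
Event 2: LOCAL 0: VV[0][0]++ -> VV[0]=[2, 0, 1]
Event 3: SEND 0->1: VV[0][0]++ -> VV[0]=[3, 0, 1], msg_vec=[3, 0, 1]; VV[1]=max(VV[1],msg_vec) then VV[1][1]++ -> VV[1]=[3, 1, 1]
Event 4: SEND 0->1: VV[0][0]++ -> VV[0]=[4, 0, 1], msg_vec=[4, 0, 1]; VV[1]=max(VV[1],msg_vec) then VV[1][1]++ -> VV[1]=[4, 2, 1]
Event 5: LOCAL 2: VV[2][2]++ -> VV[2]=[0, 0, 2]
Event 6: SEND 0->1: VV[0][0]++ -> VV[0]=[5, 0, 1], msg_vec=[5, 0, 1]; VV[1]=max(VV[1],msg_vec) then VV[1][1]++ -> VV[1]=[5, 3, 1]
Event 7: SEND 0->2: VV[0][0]++ -> VV[0]=[6, 0, 1], msg_vec=[6, 0, 1]; VV[2]=max(VV[2],msg_vec) then VV[2][2]++ -> VV[2]=[6, 0, 3]
Event 4 stamp: [4, 0, 1]
Event 5 stamp: [0, 0, 2]
[4, 0, 1] <= [0, 0, 2]? False. Equal? False. Happens-before: False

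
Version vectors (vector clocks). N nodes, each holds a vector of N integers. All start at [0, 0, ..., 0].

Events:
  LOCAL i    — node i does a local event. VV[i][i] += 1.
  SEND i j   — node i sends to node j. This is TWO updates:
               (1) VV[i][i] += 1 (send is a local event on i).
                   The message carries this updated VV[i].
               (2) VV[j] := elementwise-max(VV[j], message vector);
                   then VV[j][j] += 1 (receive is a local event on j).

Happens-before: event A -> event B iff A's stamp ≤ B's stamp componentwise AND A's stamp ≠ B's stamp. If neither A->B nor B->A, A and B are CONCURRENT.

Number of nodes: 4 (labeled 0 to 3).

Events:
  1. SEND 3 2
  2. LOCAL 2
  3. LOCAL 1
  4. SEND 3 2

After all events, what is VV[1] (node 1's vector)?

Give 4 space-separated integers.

Initial: VV[0]=[0, 0, 0, 0]
Initial: VV[1]=[0, 0, 0, 0]
Initial: VV[2]=[0, 0, 0, 0]
Initial: VV[3]=[0, 0, 0, 0]
Event 1: SEND 3->2: VV[3][3]++ -> VV[3]=[0, 0, 0, 1], msg_vec=[0, 0, 0, 1]; VV[2]=max(VV[2],msg_vec) then VV[2][2]++ -> VV[2]=[0, 0, 1, 1]
Event 2: LOCAL 2: VV[2][2]++ -> VV[2]=[0, 0, 2, 1]
Event 3: LOCAL 1: VV[1][1]++ -> VV[1]=[0, 1, 0, 0]
Event 4: SEND 3->2: VV[3][3]++ -> VV[3]=[0, 0, 0, 2], msg_vec=[0, 0, 0, 2]; VV[2]=max(VV[2],msg_vec) then VV[2][2]++ -> VV[2]=[0, 0, 3, 2]
Final vectors: VV[0]=[0, 0, 0, 0]; VV[1]=[0, 1, 0, 0]; VV[2]=[0, 0, 3, 2]; VV[3]=[0, 0, 0, 2]

Answer: 0 1 0 0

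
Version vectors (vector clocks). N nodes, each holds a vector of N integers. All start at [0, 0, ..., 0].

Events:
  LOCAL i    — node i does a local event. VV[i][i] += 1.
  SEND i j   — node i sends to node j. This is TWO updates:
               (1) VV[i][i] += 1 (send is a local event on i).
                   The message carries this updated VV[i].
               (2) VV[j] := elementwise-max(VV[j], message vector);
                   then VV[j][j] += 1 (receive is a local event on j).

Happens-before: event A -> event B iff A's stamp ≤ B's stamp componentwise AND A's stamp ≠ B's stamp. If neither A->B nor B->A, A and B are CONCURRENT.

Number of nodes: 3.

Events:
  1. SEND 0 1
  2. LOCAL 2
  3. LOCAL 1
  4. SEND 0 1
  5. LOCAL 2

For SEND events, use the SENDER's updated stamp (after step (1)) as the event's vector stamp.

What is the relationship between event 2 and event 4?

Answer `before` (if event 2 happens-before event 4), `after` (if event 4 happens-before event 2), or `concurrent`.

Answer: concurrent

Derivation:
Initial: VV[0]=[0, 0, 0]
Initial: VV[1]=[0, 0, 0]
Initial: VV[2]=[0, 0, 0]
Event 1: SEND 0->1: VV[0][0]++ -> VV[0]=[1, 0, 0], msg_vec=[1, 0, 0]; VV[1]=max(VV[1],msg_vec) then VV[1][1]++ -> VV[1]=[1, 1, 0]
Event 2: LOCAL 2: VV[2][2]++ -> VV[2]=[0, 0, 1]
Event 3: LOCAL 1: VV[1][1]++ -> VV[1]=[1, 2, 0]
Event 4: SEND 0->1: VV[0][0]++ -> VV[0]=[2, 0, 0], msg_vec=[2, 0, 0]; VV[1]=max(VV[1],msg_vec) then VV[1][1]++ -> VV[1]=[2, 3, 0]
Event 5: LOCAL 2: VV[2][2]++ -> VV[2]=[0, 0, 2]
Event 2 stamp: [0, 0, 1]
Event 4 stamp: [2, 0, 0]
[0, 0, 1] <= [2, 0, 0]? False
[2, 0, 0] <= [0, 0, 1]? False
Relation: concurrent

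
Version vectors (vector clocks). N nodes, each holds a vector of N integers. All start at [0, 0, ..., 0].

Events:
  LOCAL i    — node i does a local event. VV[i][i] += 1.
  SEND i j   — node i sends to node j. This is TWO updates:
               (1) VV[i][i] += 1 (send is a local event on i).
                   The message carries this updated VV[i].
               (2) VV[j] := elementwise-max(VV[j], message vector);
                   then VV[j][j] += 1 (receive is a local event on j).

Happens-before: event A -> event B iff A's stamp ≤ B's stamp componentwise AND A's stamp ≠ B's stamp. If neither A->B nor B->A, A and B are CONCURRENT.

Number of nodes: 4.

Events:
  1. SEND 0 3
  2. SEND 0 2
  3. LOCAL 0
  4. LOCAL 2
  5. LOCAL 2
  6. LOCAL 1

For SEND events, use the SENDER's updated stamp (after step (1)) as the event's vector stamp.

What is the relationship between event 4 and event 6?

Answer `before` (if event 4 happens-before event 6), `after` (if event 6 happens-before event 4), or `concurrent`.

Answer: concurrent

Derivation:
Initial: VV[0]=[0, 0, 0, 0]
Initial: VV[1]=[0, 0, 0, 0]
Initial: VV[2]=[0, 0, 0, 0]
Initial: VV[3]=[0, 0, 0, 0]
Event 1: SEND 0->3: VV[0][0]++ -> VV[0]=[1, 0, 0, 0], msg_vec=[1, 0, 0, 0]; VV[3]=max(VV[3],msg_vec) then VV[3][3]++ -> VV[3]=[1, 0, 0, 1]
Event 2: SEND 0->2: VV[0][0]++ -> VV[0]=[2, 0, 0, 0], msg_vec=[2, 0, 0, 0]; VV[2]=max(VV[2],msg_vec) then VV[2][2]++ -> VV[2]=[2, 0, 1, 0]
Event 3: LOCAL 0: VV[0][0]++ -> VV[0]=[3, 0, 0, 0]
Event 4: LOCAL 2: VV[2][2]++ -> VV[2]=[2, 0, 2, 0]
Event 5: LOCAL 2: VV[2][2]++ -> VV[2]=[2, 0, 3, 0]
Event 6: LOCAL 1: VV[1][1]++ -> VV[1]=[0, 1, 0, 0]
Event 4 stamp: [2, 0, 2, 0]
Event 6 stamp: [0, 1, 0, 0]
[2, 0, 2, 0] <= [0, 1, 0, 0]? False
[0, 1, 0, 0] <= [2, 0, 2, 0]? False
Relation: concurrent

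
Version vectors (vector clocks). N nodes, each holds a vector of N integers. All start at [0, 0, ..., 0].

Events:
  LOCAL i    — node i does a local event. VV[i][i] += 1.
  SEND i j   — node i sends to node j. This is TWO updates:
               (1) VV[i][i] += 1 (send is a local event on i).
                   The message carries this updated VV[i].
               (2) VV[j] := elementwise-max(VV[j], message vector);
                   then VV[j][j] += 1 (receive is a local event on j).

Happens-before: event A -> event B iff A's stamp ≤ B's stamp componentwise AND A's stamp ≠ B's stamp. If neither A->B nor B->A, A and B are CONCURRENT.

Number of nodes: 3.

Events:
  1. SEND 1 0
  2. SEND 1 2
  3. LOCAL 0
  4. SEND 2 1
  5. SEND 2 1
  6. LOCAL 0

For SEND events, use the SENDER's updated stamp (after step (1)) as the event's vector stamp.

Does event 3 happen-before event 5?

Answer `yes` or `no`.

Answer: no

Derivation:
Initial: VV[0]=[0, 0, 0]
Initial: VV[1]=[0, 0, 0]
Initial: VV[2]=[0, 0, 0]
Event 1: SEND 1->0: VV[1][1]++ -> VV[1]=[0, 1, 0], msg_vec=[0, 1, 0]; VV[0]=max(VV[0],msg_vec) then VV[0][0]++ -> VV[0]=[1, 1, 0]
Event 2: SEND 1->2: VV[1][1]++ -> VV[1]=[0, 2, 0], msg_vec=[0, 2, 0]; VV[2]=max(VV[2],msg_vec) then VV[2][2]++ -> VV[2]=[0, 2, 1]
Event 3: LOCAL 0: VV[0][0]++ -> VV[0]=[2, 1, 0]
Event 4: SEND 2->1: VV[2][2]++ -> VV[2]=[0, 2, 2], msg_vec=[0, 2, 2]; VV[1]=max(VV[1],msg_vec) then VV[1][1]++ -> VV[1]=[0, 3, 2]
Event 5: SEND 2->1: VV[2][2]++ -> VV[2]=[0, 2, 3], msg_vec=[0, 2, 3]; VV[1]=max(VV[1],msg_vec) then VV[1][1]++ -> VV[1]=[0, 4, 3]
Event 6: LOCAL 0: VV[0][0]++ -> VV[0]=[3, 1, 0]
Event 3 stamp: [2, 1, 0]
Event 5 stamp: [0, 2, 3]
[2, 1, 0] <= [0, 2, 3]? False. Equal? False. Happens-before: False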